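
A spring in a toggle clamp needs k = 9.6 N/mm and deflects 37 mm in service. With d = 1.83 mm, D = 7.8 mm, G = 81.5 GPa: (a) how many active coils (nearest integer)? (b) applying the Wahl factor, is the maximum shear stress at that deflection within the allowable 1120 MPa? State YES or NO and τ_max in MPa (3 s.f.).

(a) 25 coils; (b) NO, τ_max = 1590 MPa

N_a = Gd⁴/(8D³k) = (81.5×10³)(1.83⁴)/(8·7.8³·9.6) = 25.08 → N_a = 25
Actual rate k = Gd⁴/(8D³·25) = 9.6305 N/mm
Working load F = kδ = 9.6305·37 = 356.33 N
C = 7.8/1.83 = 4.2623; K_W = (4C−1)/(4C−4)+0.615/C = 1.3742
τ_max = K_W·8FD/(πd³) = 1.3742·1154.9 = 1587 MPa
τ_max > 1120 MPa → exceeds allowable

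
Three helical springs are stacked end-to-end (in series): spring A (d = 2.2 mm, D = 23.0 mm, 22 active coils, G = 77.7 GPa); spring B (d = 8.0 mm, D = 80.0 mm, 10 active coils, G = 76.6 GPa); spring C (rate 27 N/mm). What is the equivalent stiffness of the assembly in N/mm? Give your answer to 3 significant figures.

0.744 N/mm

k_A = Gd⁴/(8D³N_a) = (77.7×10³)(2.2⁴)/(8·23.0³·22) = 0.84999 N/mm
k_B = Gd⁴/(8D³N_a) = (76.6×10³)(8.0⁴)/(8·80.0³·10) = 7.66 N/mm
Series: 1/k_eq = 1/0.84999 + 1/7.66 + 1/27 = 1.3441; k_eq = 0.74401 N/mm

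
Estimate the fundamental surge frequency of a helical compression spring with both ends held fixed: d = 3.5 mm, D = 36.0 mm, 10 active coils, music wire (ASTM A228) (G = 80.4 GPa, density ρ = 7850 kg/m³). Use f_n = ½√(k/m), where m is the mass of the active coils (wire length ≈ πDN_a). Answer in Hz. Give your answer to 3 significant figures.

97.3 Hz

k = Gd⁴/(8D³N_a) = (80.4×10³)(3.5⁴)/(8·36.0³·10) = 3.2324 N/mm = 3232.4 N/m
Wire length L = πDN_a = π·36.0·10 = 1131 mm
m = ρ·(πd²/4)·L = 7850 × 9.6211×10⁻⁶ m² × 1.131 m = 0.085418 kg
f_n = ½√(k/m) = 0.5·√(3232.4/0.085418) = 0.5·√(37843) = 97.266 Hz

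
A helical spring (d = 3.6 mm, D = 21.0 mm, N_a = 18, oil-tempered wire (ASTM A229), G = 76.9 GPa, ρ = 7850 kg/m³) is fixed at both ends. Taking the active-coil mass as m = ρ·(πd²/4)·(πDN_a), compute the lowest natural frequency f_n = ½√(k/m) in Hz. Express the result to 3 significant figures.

160 Hz

k = Gd⁴/(8D³N_a) = (76.9×10³)(3.6⁴)/(8·21.0³·18) = 9.6854 N/mm = 9685.4 N/m
Wire length L = πDN_a = π·21.0·18 = 1187.5 mm
m = ρ·(πd²/4)·L = 7850 × 10.179×10⁻⁶ m² × 1.1875 m = 0.094887 kg
f_n = ½√(k/m) = 0.5·√(9685.4/0.094887) = 0.5·√(1.0207e+05) = 159.74 Hz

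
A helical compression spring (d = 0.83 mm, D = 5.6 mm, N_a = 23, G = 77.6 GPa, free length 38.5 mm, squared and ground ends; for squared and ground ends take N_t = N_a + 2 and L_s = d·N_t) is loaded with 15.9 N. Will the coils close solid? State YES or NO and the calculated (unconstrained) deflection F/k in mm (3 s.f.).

NO, δ = 14.0 mm

k = Gd⁴/(8D³N_a) = (77.6×10³)(0.83⁴)/(8·5.6³·23) = 1.1397 N/mm
N_t = 25; L_s = 0.83·25 = 20.75 mm; δ_solid = L₀ − L_s = 38.5 − 20.75 = 17.75 mm
δ = F/k = 15.9/1.1397 = 13.951 mm
δ < δ_solid → spring does not go solid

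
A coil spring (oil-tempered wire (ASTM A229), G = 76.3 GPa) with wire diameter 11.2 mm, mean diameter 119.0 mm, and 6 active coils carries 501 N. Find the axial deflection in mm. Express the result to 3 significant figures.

k = Gd⁴/(8D³N_a) = (76.3×10³)(11.2⁴)/(8·119.0³·6) = 14.843 N/mm
δ = F/k = 501 / 14.843 = 33.754 mm

33.8 mm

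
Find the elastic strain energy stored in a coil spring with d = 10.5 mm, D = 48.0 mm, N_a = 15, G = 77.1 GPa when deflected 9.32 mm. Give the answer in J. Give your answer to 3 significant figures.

3.07 J

k = Gd⁴/(8D³N_a) = (77.1×10³)(10.5⁴)/(8·48.0³·15) = 70.617 N/mm
U = ½kδ² = 0.5 × 70.617 × 9.32² = 3067 N·mm = 3.067 J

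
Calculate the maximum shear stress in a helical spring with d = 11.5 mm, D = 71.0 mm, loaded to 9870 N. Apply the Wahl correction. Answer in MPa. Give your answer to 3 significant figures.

1460 MPa

Spring index C = D/d = 71.0/11.5 = 6.1739
K_W = (4C−1)/(4C−4) + 0.615/C = 23.696/20.696 + 0.0996 = 1.2446
τ₀ = 8FD/(πd³) = 8·9870·71.0/(π·11.5³) = 5.60616e+06/4778 = 1173.3 MPa
τ_max = K·τ₀ = 1.2446 × 1173.3 = 1460.3 MPa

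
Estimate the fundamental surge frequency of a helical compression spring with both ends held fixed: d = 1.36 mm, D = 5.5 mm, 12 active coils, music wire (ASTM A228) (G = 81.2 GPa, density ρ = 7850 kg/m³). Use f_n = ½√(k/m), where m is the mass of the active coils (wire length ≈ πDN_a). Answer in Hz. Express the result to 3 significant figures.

k = Gd⁴/(8D³N_a) = (81.2×10³)(1.36⁴)/(8·5.5³·12) = 17.392 N/mm = 17392 N/m
Wire length L = πDN_a = π·5.5·12 = 207.35 mm
m = ρ·(πd²/4)·L = 7850 × 1.4527×10⁻⁶ m² × 0.20735 m = 0.0023645 kg
f_n = ½√(k/m) = 0.5·√(17392/0.0023645) = 0.5·√(7.3557e+06) = 1356.1 Hz

1360 Hz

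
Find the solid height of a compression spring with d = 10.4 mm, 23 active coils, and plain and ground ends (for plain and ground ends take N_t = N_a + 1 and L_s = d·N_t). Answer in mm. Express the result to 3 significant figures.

plain and ground ends: N_t = N_a + 1 = 23 + 1 = 24
L_s = d·N_t = 10.4 × 24 = 249.6 mm

250 mm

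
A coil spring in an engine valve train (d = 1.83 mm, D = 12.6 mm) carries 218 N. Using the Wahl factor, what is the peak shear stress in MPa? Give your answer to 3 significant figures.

Spring index C = D/d = 12.6/1.83 = 6.8852
K_W = (4C−1)/(4C−4) + 0.615/C = 26.541/23.541 + 0.0893 = 1.2168
τ₀ = 8FD/(πd³) = 8·218·12.6/(π·1.83³) = 21974.4/19.253 = 1141.3 MPa
τ_max = K·τ₀ = 1.2168 × 1141.3 = 1388.7 MPa

1390 MPa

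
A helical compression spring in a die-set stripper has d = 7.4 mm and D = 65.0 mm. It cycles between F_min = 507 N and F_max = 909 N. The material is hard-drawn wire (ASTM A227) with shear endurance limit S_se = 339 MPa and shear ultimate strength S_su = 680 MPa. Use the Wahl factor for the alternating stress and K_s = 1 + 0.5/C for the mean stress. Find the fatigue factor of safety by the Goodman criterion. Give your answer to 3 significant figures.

1.37

C = D/d = 65.0/7.4 = 8.7838; K_W = (4C−1)/(4C−4)+0.615/C = 1.1664; K_s = 1+0.5/C = 1.0569
F_a = (F_max−F_min)/2 = 201 N; F_m = (F_max+F_min)/2 = 708 N
τ_a = K_W·8F_aD/(πd³) = 1.1664 × 82.102 = 95.761 MPa
τ_m = K_s·8F_mD/(πd³) = 1.0569 × 289.2 = 305.66 MPa
Goodman: 1/n_f = τ_a/S_se + τ_m/S_su = 95.761/339 + 305.66/680 = 0.28248 + 0.44950 = 0.73198
n_f = 1/0.73198 = 1.366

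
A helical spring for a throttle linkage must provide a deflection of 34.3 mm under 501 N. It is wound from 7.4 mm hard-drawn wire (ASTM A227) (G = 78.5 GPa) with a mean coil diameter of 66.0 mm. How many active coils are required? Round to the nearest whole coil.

Required rate k = F/δ = 501/34.3 = 14.606 N/mm
N_a = Gd⁴/(8D³k) = (78.5×10³ × 7.4⁴)/(8 × 66.0³ × 14.606)
    = 2.35395e+08 / 3.35943e+07 = 7.007 → 7 coils

7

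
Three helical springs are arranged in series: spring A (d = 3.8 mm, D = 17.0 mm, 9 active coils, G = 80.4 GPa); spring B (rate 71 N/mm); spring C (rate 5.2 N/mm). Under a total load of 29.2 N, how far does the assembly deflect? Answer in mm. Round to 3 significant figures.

k_A = Gd⁴/(8D³N_a) = (80.4×10³)(3.8⁴)/(8·17.0³·9) = 47.393 N/mm
Series: 1/k_eq = 1/47.393 + 1/71 + 1/5.2 = 0.22749; k_eq = 4.3957 N/mm
δ = F/k_eq = 29.2/4.3957 = 6.6428 mm

6.64 mm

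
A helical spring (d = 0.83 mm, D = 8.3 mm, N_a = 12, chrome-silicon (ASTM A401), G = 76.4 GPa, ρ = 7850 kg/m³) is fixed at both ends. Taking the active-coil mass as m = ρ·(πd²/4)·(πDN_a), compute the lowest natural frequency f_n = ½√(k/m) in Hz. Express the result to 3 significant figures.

k = Gd⁴/(8D³N_a) = (76.4×10³)(0.83⁴)/(8·8.3³·12) = 0.66054 N/mm = 660.54 N/m
Wire length L = πDN_a = π·8.3·12 = 312.9 mm
m = ρ·(πd²/4)·L = 7850 × 0.54106×10⁻⁶ m² × 0.3129 m = 0.001329 kg
f_n = ½√(k/m) = 0.5·√(660.54/0.001329) = 0.5·√(4.9702e+05) = 352.5 Hz

352 Hz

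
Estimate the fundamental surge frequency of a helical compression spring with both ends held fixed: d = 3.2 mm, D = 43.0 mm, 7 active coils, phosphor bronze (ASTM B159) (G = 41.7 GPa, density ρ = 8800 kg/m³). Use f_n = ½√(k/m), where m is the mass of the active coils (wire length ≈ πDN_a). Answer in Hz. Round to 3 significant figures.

60.6 Hz

k = Gd⁴/(8D³N_a) = (41.7×10³)(3.2⁴)/(8·43.0³·7) = 0.98207 N/mm = 982.07 N/m
Wire length L = πDN_a = π·43.0·7 = 945.62 mm
m = ρ·(πd²/4)·L = 8800 × 8.0425×10⁻⁶ m² × 0.94562 m = 0.066925 kg
f_n = ½√(k/m) = 0.5·√(982.07/0.066925) = 0.5·√(14674) = 60.569 Hz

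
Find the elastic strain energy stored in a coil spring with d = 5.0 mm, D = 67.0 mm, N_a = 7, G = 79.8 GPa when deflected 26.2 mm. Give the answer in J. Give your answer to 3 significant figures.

1.02 J

k = Gd⁴/(8D³N_a) = (79.8×10³)(5.0⁴)/(8·67.0³·7) = 2.9612 N/mm
U = ½kδ² = 0.5 × 2.9612 × 26.2² = 1016.3 N·mm = 1.0163 J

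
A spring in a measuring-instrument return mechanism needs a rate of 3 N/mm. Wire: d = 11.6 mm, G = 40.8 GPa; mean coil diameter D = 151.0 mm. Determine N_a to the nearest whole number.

9

N_a = Gd⁴/(8D³k) = (40.8×10³ × 11.6⁴)/(8 × 151.0³ × 3)
    = 7.38741e+08 / 8.26308e+07 = 8.94 → 9 coils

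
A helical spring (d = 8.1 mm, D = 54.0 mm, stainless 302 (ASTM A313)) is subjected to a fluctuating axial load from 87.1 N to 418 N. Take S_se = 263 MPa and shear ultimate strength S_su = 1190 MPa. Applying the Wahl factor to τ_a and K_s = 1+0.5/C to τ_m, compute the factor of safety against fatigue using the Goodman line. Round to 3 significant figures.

3.87

C = D/d = 54.0/8.1 = 6.6667; K_W = (4C−1)/(4C−4)+0.615/C = 1.2246; K_s = 1+0.5/C = 1.0750
F_a = (F_max−F_min)/2 = 165.45 N; F_m = (F_max+F_min)/2 = 252.55 N
τ_a = K_W·8F_aD/(πd³) = 1.2246 × 42.81 = 52.425 MPa
τ_m = K_s·8F_mD/(πd³) = 1.0750 × 65.347 = 70.248 MPa
Goodman: 1/n_f = τ_a/S_se + τ_m/S_su = 52.425/263 + 70.248/1190 = 0.19934 + 0.05903 = 0.25837
n_f = 1/0.25837 = 3.87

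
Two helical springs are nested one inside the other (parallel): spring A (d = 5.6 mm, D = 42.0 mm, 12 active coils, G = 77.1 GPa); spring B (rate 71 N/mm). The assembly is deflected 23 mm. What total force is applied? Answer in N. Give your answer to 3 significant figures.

k_A = Gd⁴/(8D³N_a) = (77.1×10³)(5.6⁴)/(8·42.0³·12) = 10.661 N/mm
Parallel: k_eq = 10.661 + 71 = 81.661 N/mm
F = k_eq·δ = 81.661·23 = 1878.2 N

1880 N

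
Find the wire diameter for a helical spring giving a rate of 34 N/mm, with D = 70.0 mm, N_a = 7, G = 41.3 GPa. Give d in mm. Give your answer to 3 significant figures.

11.2 mm

d = (8D³N_a·k / G)^(1/4) = (8·70.0³·7·34 / (41.3×10³))^0.25
  = (15813)^0.25 = 11.2138 mm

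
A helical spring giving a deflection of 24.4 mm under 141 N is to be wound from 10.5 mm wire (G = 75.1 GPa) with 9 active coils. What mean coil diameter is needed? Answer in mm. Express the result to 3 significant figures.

130 mm

Required rate k = F/δ = 141/24.4 = 5.7787 N/mm
D = (Gd⁴/(8N_a·k))^(1/3) = (75.1×10³·10.5⁴/(8·9·5.7787))^(1/3)
  = (2.19399e+06)^(1/3) = 129.9407 mm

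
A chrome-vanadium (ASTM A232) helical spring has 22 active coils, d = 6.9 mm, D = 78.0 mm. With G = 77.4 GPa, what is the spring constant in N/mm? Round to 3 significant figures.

2.10 N/mm

k = Gd⁴/(8D³N_a) = (77.4×10³ × 6.9⁴) / (8 × 78.0³ × 22)
  = 1.75444e+08 / 8.35212e+07 = 2.1006 N/mm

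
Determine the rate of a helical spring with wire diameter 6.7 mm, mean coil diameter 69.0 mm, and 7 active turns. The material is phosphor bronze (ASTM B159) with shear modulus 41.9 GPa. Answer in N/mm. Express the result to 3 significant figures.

4.59 N/mm

k = Gd⁴/(8D³N_a) = (41.9×10³ × 6.7⁴) / (8 × 69.0³ × 7)
  = 8.44332e+07 / 1.83965e+07 = 4.5896 N/mm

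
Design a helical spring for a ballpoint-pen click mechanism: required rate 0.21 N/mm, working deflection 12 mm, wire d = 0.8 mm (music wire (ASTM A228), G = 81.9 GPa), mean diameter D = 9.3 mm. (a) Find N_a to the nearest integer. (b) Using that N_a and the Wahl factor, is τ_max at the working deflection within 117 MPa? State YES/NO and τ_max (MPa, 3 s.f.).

N_a = Gd⁴/(8D³k) = (81.9×10³)(0.8⁴)/(8·9.3³·0.21) = 24.82 → N_a = 25
Actual rate k = Gd⁴/(8D³·25) = 0.20853 N/mm
Working load F = kδ = 0.20853·12 = 2.5023 N
C = 9.3/0.8 = 11.6250; K_W = (4C−1)/(4C−4)+0.615/C = 1.1235
τ_max = K_W·8FD/(πd³) = 1.1235·115.74 = 130.04 MPa
τ_max > 117 MPa → exceeds allowable

(a) 25 coils; (b) NO, τ_max = 130 MPa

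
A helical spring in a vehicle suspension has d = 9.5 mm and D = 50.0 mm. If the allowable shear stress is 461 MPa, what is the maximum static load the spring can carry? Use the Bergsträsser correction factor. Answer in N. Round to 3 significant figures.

2430 N

C = D/d = 50.0/9.5 = 5.2632
K_B = (4C+2)/(4C−3) = 23.053/18.053 = 1.2770
τ_max = K·8FD/(πd³) → F_max = τ_allow·πd³/(8DK)
F_max = 461·π·9.5³/(8·50.0·1.2770) = 1.2417e+06/510.79 = 2431 N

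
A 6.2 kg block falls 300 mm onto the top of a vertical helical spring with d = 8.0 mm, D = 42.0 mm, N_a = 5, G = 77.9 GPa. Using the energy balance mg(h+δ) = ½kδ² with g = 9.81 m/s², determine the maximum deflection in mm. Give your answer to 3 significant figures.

k = Gd⁴/(8D³N_a) = (77.9×10³)(8.0⁴)/(8·42.0³·5) = 107.67 N/mm
W = mg = 6.2 × 9.81 = 60.822 N
½kδ² − Wδ − Wh = 0 → δ = (W + √(W² + 2kWh))/k
δ = (60.822 + √(3699.3 + 3.92918e+06))/107.67 = (60.822 + 1983.1)/107.67 = 18.984 mm

19.0 mm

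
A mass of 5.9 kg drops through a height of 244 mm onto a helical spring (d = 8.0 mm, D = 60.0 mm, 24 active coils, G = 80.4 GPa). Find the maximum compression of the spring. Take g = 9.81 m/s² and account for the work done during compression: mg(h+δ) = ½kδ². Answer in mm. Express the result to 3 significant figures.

k = Gd⁴/(8D³N_a) = (80.4×10³)(8.0⁴)/(8·60.0³·24) = 7.9407 N/mm
W = mg = 5.9 × 9.81 = 57.879 N
½kδ² − Wδ − Wh = 0 → δ = (W + √(W² + 2kWh))/k
δ = (57.879 + √(3350 + 224286))/7.9407 = (57.879 + 477.11)/7.9407 = 67.373 mm

67.4 mm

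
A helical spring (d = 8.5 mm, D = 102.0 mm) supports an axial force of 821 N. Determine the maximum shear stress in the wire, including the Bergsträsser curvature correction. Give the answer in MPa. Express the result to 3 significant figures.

Spring index C = D/d = 102.0/8.5 = 12.0000
K_B = (4C+2)/(4C−3) = 50.000/45.000 = 1.1111
τ₀ = 8FD/(πd³) = 8·821·102.0/(π·8.5³) = 669936/1929.3 = 347.24 MPa
τ_max = K·τ₀ = 1.1111 × 347.24 = 385.82 MPa

386 MPa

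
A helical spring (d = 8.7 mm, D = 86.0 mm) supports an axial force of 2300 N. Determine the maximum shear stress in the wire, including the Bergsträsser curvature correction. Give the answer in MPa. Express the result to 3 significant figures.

870 MPa

Spring index C = D/d = 86.0/8.7 = 9.8851
K_B = (4C+2)/(4C−3) = 41.540/36.540 = 1.1368
τ₀ = 8FD/(πd³) = 8·2300·86.0/(π·8.7³) = 1.5824e+06/2068.7 = 764.91 MPa
τ_max = K·τ₀ = 1.1368 × 764.91 = 869.57 MPa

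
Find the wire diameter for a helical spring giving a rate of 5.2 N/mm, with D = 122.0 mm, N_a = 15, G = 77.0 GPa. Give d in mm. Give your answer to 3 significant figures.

11.0 mm

d = (8D³N_a·k / G)^(1/4) = (8·122.0³·15·5.2 / (77.0×10³))^0.25
  = (14715)^0.25 = 11.0140 mm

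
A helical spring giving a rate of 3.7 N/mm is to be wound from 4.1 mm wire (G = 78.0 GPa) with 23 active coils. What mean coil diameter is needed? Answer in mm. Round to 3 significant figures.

31.9 mm

D = (Gd⁴/(8N_a·k))^(1/3) = (78.0×10³·4.1⁴/(8·23·3.7))^(1/3)
  = (32375.1)^(1/3) = 31.8716 mm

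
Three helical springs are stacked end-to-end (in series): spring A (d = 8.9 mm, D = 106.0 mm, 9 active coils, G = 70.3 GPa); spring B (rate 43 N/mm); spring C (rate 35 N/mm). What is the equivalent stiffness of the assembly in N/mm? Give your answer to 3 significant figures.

k_A = Gd⁴/(8D³N_a) = (70.3×10³)(8.9⁴)/(8·106.0³·9) = 5.1436 N/mm
Series: 1/k_eq = 1/5.1436 + 1/43 + 1/35 = 0.24624; k_eq = 4.061 N/mm

4.06 N/mm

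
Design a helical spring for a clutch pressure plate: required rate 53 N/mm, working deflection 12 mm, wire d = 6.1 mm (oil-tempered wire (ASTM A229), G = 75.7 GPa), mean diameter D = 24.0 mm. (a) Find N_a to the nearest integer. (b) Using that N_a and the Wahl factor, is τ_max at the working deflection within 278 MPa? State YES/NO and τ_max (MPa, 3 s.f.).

N_a = Gd⁴/(8D³k) = (75.7×10³)(6.1⁴)/(8·24.0³·53) = 17.88 → N_a = 18
Actual rate k = Gd⁴/(8D³·18) = 52.653 N/mm
Working load F = kδ = 52.653·12 = 631.83 N
C = 24.0/6.1 = 3.9344; K_W = (4C−1)/(4C−4)+0.615/C = 1.4119
τ_max = K_W·8FD/(πd³) = 1.4119·170.12 = 240.2 MPa
τ_max ≤ 278 MPa → acceptable

(a) 18 coils; (b) YES, τ_max = 240 MPa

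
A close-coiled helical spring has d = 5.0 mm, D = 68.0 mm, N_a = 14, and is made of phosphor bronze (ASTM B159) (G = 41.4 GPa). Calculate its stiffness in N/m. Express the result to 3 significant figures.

735 N/m

k = Gd⁴/(8D³N_a) = (41.4×10³ × 5.0⁴) / (8 × 68.0³ × 14)
  = 2.5875e+07 / 3.52164e+07 = 0.73474 N/mm = 734.74 N/m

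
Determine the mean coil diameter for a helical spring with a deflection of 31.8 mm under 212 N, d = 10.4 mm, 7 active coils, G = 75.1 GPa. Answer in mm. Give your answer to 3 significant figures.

133 mm

Required rate k = F/δ = 212/31.8 = 6.6667 N/mm
D = (Gd⁴/(8N_a·k))^(1/3) = (75.1×10³·10.4⁴/(8·7·6.6667))^(1/3)
  = (2.3533e+06)^(1/3) = 133.0124 mm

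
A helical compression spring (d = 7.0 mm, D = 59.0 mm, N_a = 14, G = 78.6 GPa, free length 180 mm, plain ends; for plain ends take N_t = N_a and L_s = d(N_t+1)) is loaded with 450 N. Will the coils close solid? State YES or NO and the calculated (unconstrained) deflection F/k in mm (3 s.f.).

k = Gd⁴/(8D³N_a) = (78.6×10³)(7.0⁴)/(8·59.0³·14) = 8.2043 N/mm
N_t = 14; L_s = 7.0·15 = 105 mm; δ_solid = L₀ − L_s = 180 − 105 = 75 mm
δ = F/k = 450/8.2043 = 54.849 mm
δ < δ_solid → spring does not go solid

NO, δ = 54.8 mm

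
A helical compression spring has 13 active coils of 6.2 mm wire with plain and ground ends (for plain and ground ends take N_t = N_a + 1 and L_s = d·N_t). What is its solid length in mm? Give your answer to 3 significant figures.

86.8 mm

plain and ground ends: N_t = N_a + 1 = 13 + 1 = 14
L_s = d·N_t = 6.2 × 14 = 86.8 mm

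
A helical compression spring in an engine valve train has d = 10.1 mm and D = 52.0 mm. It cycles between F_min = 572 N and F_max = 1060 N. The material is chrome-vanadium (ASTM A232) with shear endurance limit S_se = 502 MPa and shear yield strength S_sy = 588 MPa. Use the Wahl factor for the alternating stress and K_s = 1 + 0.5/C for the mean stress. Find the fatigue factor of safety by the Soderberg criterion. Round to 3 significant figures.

3.61

C = D/d = 52.0/10.1 = 5.1485; K_W = (4C−1)/(4C−4)+0.615/C = 1.3002; K_s = 1+0.5/C = 1.0971
F_a = (F_max−F_min)/2 = 244 N; F_m = (F_max+F_min)/2 = 816 N
τ_a = K_W·8F_aD/(πd³) = 1.3002 × 31.36 = 40.775 MPa
τ_m = K_s·8F_mD/(πd³) = 1.0971 × 104.87 = 115.06 MPa
Soderberg: 1/n_f = τ_a/S_se + τ_m/S_sy = 40.775/502 + 115.06/588 = 0.08122 + 0.19568 = 0.2769
n_f = 1/0.2769 = 3.611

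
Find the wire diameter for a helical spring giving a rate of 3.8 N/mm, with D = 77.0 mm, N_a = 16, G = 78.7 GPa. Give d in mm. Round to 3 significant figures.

7.29 mm

d = (8D³N_a·k / G)^(1/4) = (8·77.0³·16·3.8 / (78.7×10³))^0.25
  = (2821.6)^0.25 = 7.2882 mm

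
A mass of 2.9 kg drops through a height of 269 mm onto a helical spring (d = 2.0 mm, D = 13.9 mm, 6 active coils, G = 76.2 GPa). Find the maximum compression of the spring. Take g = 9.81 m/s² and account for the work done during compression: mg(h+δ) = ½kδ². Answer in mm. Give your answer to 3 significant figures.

43.3 mm

k = Gd⁴/(8D³N_a) = (76.2×10³)(2.0⁴)/(8·13.9³·6) = 9.4578 N/mm
W = mg = 2.9 × 9.81 = 28.449 N
½kδ² − Wδ − Wh = 0 → δ = (W + √(W² + 2kWh))/k
δ = (28.449 + √(809.35 + 144757))/9.4578 = (28.449 + 381.53)/9.4578 = 43.348 mm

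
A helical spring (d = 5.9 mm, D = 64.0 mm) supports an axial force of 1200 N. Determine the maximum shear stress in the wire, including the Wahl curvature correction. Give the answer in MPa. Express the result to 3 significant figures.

1080 MPa

Spring index C = D/d = 64.0/5.9 = 10.8475
K_W = (4C−1)/(4C−4) + 0.615/C = 42.390/39.390 + 0.0567 = 1.1329
τ₀ = 8FD/(πd³) = 8·1200·64.0/(π·5.9³) = 614400/645.22 = 952.24 MPa
τ_max = K·τ₀ = 1.1329 × 952.24 = 1078.7 MPa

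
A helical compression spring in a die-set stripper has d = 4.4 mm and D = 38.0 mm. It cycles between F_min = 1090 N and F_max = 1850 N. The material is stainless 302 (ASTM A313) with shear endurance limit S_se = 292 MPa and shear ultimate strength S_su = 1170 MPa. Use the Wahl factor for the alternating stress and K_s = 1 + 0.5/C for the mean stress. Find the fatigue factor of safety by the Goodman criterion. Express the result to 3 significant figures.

C = D/d = 38.0/4.4 = 8.6364; K_W = (4C−1)/(4C−4)+0.615/C = 1.1694; K_s = 1+0.5/C = 1.0579
F_a = (F_max−F_min)/2 = 380 N; F_m = (F_max+F_min)/2 = 1470 N
τ_a = K_W·8F_aD/(πd³) = 1.1694 × 431.67 = 504.8 MPa
τ_m = K_s·8F_mD/(πd³) = 1.0579 × 1669.9 = 1766.5 MPa
Goodman: 1/n_f = τ_a/S_se + τ_m/S_su = 504.8/292 + 1766.5/1170 = 1.72878 + 1.50987 = 3.2386
n_f = 1/3.2386 = 0.3088

0.309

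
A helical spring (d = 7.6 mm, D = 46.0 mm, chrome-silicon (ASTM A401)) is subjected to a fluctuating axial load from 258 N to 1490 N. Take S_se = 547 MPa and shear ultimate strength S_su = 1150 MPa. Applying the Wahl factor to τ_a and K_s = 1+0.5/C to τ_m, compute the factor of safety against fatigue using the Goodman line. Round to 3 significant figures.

C = D/d = 46.0/7.6 = 6.0526; K_W = (4C−1)/(4C−4)+0.615/C = 1.2500; K_s = 1+0.5/C = 1.0826
F_a = (F_max−F_min)/2 = 616 N; F_m = (F_max+F_min)/2 = 874 N
τ_a = K_W·8F_aD/(πd³) = 1.2500 × 164.38 = 205.48 MPa
τ_m = K_s·8F_mD/(πd³) = 1.0826 × 233.22 = 252.49 MPa
Goodman: 1/n_f = τ_a/S_se + τ_m/S_su = 205.48/547 + 252.49/1150 = 0.37564 + 0.21955 = 0.5952
n_f = 1/0.5952 = 1.68

1.68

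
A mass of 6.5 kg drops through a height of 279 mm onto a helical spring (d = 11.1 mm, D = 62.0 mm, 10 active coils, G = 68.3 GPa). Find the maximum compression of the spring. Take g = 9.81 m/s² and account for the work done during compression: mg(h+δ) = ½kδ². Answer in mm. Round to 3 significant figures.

26.8 mm

k = Gd⁴/(8D³N_a) = (68.3×10³)(11.1⁴)/(8·62.0³·10) = 54.381 N/mm
W = mg = 6.5 × 9.81 = 63.765 N
½kδ² − Wδ − Wh = 0 → δ = (W + √(W² + 2kWh))/k
δ = (63.765 + √(4066 + 1.93492e+06))/54.381 = (63.765 + 1392.5)/54.381 = 26.778 mm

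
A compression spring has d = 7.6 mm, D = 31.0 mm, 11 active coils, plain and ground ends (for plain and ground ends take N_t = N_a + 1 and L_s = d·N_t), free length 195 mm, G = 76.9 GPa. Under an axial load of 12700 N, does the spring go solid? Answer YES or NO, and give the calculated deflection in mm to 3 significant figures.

YES, δ = 130 mm

k = Gd⁴/(8D³N_a) = (76.9×10³)(7.6⁴)/(8·31.0³·11) = 97.862 N/mm
N_t = 12; L_s = 7.6·12 = 91.2 mm; δ_solid = L₀ − L_s = 195 − 91.2 = 103.8 mm
δ = F/k = 12700/97.862 = 129.77 mm
δ ≥ δ_solid → spring goes solid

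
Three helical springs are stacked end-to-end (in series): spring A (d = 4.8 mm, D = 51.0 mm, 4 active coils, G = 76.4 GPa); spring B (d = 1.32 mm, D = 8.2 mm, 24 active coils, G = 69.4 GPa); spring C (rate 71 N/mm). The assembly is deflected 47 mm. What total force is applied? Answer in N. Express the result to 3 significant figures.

k_A = Gd⁴/(8D³N_a) = (76.4×10³)(4.8⁴)/(8·51.0³·4) = 9.5543 N/mm
k_B = Gd⁴/(8D³N_a) = (69.4×10³)(1.32⁴)/(8·8.2³·24) = 1.9903 N/mm
Series: 1/k_eq = 1/9.5543 + 1/1.9903 + 1/71 = 0.62119; k_eq = 1.6098 N/mm
F = k_eq·δ = 1.6098·47 = 75.661 N

75.7 N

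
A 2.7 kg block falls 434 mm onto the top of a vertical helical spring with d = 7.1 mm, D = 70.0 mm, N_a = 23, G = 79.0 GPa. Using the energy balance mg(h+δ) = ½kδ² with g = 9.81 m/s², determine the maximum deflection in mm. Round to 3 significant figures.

k = Gd⁴/(8D³N_a) = (79.0×10³)(7.1⁴)/(8·70.0³·23) = 3.1809 N/mm
W = mg = 2.7 × 9.81 = 26.487 N
½kδ² − Wδ − Wh = 0 → δ = (W + √(W² + 2kWh))/k
δ = (26.487 + √(701.56 + 73130.9))/3.1809 = (26.487 + 271.72)/3.1809 = 93.75 mm

93.7 mm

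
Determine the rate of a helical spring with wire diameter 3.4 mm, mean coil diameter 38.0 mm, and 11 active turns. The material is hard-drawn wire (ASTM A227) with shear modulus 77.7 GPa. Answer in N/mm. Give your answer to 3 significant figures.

k = Gd⁴/(8D³N_a) = (77.7×10³ × 3.4⁴) / (8 × 38.0³ × 11)
  = 1.03833e+07 / 4.82874e+06 = 2.1503 N/mm

2.15 N/mm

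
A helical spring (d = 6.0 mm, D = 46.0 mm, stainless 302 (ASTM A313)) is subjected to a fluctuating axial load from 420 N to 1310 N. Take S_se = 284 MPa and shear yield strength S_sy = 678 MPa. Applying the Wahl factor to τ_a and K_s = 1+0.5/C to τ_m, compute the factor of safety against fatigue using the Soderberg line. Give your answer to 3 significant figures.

C = D/d = 46.0/6.0 = 7.6667; K_W = (4C−1)/(4C−4)+0.615/C = 1.1927; K_s = 1+0.5/C = 1.0652
F_a = (F_max−F_min)/2 = 445 N; F_m = (F_max+F_min)/2 = 865 N
τ_a = K_W·8F_aD/(πd³) = 1.1927 × 241.33 = 287.83 MPa
τ_m = K_s·8F_mD/(πd³) = 1.0652 × 469.09 = 499.69 MPa
Soderberg: 1/n_f = τ_a/S_se + τ_m/S_sy = 287.83/284 + 499.69/678 = 1.01350 + 0.73700 = 1.7505
n_f = 1/1.7505 = 0.5713

0.571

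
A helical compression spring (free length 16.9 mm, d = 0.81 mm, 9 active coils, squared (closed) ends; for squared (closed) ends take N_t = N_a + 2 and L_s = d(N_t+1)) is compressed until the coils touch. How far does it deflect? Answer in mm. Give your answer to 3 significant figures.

7.18 mm

N_t = 11; L_s = 0.81·12 = 9.72 mm
δ_solid = L₀ − L_s = 16.9 − 9.72 = 7.18 mm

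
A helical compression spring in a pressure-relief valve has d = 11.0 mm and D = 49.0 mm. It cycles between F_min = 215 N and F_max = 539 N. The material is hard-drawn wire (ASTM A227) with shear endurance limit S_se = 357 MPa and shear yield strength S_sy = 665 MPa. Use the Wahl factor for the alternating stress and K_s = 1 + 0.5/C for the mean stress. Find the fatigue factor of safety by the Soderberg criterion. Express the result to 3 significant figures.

C = D/d = 49.0/11.0 = 4.4545; K_W = (4C−1)/(4C−4)+0.615/C = 1.3552; K_s = 1+0.5/C = 1.1122
F_a = (F_max−F_min)/2 = 162 N; F_m = (F_max+F_min)/2 = 377 N
τ_a = K_W·8F_aD/(πd³) = 1.3552 × 15.187 = 20.581 MPa
τ_m = K_s·8F_mD/(πd³) = 1.1122 × 35.343 = 39.31 MPa
Soderberg: 1/n_f = τ_a/S_se + τ_m/S_sy = 20.581/357 + 39.31/665 = 0.05765 + 0.05911 = 0.11676
n_f = 1/0.11676 = 8.564

8.56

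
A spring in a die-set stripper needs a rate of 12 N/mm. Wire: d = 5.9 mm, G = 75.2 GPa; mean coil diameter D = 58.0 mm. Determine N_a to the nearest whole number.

N_a = Gd⁴/(8D³k) = (75.2×10³ × 5.9⁴)/(8 × 58.0³ × 12)
    = 9.11226e+07 / 1.87308e+07 = 4.865 → 5 coils

5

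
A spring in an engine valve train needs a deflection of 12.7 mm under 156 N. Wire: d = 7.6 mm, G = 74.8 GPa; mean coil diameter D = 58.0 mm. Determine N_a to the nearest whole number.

13

Required rate k = F/δ = 156/12.7 = 12.283 N/mm
N_a = Gd⁴/(8D³k) = (74.8×10³ × 7.6⁴)/(8 × 58.0³ × 12.283)
    = 2.49549e+08 / 1.91732e+07 = 13.02 → 13 coils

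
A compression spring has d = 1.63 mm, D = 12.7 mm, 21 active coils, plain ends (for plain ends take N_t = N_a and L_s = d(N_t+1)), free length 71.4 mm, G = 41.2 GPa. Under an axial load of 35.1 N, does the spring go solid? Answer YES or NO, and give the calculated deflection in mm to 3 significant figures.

k = Gd⁴/(8D³N_a) = (41.2×10³)(1.63⁴)/(8·12.7³·21) = 0.84514 N/mm
N_t = 21; L_s = 1.63·22 = 35.86 mm; δ_solid = L₀ − L_s = 71.4 − 35.86 = 35.54 mm
δ = F/k = 35.1/0.84514 = 41.532 mm
δ ≥ δ_solid → spring goes solid

YES, δ = 41.5 mm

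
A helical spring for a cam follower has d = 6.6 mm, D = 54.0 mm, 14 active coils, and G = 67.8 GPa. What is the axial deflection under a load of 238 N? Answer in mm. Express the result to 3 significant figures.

k = Gd⁴/(8D³N_a) = (67.8×10³)(6.6⁴)/(8·54.0³·14) = 7.2947 N/mm
δ = F/k = 238 / 7.2947 = 32.627 mm

32.6 mm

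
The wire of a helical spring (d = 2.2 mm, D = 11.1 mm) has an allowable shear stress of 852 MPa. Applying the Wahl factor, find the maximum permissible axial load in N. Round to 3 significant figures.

246 N

C = D/d = 11.1/2.2 = 5.0455
K_W = (4C−1)/(4C−4) + 0.615/C = 19.182/16.182 + 0.1219 = 1.3073
τ_max = K·8FD/(πd³) → F_max = τ_allow·πd³/(8DK)
F_max = 852·π·2.2³/(8·11.1·1.3073) = 28501/116.09 = 245.51 N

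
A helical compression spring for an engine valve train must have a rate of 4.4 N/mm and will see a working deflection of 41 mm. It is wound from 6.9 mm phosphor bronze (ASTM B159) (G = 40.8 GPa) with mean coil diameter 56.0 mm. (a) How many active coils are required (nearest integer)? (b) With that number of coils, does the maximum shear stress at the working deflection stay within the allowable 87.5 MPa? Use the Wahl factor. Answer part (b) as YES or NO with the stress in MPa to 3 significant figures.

N_a = Gd⁴/(8D³k) = (40.8×10³)(6.9⁴)/(8·56.0³·4.4) = 14.96 → N_a = 15
Actual rate k = Gd⁴/(8D³·15) = 4.3885 N/mm
Working load F = kδ = 4.3885·41 = 179.93 N
C = 56.0/6.9 = 8.1159; K_W = (4C−1)/(4C−4)+0.615/C = 1.1812
τ_max = K_W·8FD/(πd³) = 1.1812·78.104 = 92.255 MPa
τ_max > 87.5 MPa → exceeds allowable

(a) 15 coils; (b) NO, τ_max = 92.3 MPa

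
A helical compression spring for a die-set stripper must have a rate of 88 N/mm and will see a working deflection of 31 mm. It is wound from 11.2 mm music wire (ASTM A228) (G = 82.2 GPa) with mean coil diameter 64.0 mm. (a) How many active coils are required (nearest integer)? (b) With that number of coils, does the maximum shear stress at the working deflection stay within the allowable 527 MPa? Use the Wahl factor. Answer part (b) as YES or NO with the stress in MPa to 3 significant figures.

N_a = Gd⁴/(8D³k) = (82.2×10³)(11.2⁴)/(8·64.0³·88) = 7.009 → N_a = 7
Actual rate k = Gd⁴/(8D³·7) = 88.108 N/mm
Working load F = kδ = 88.108·31 = 2731.4 N
C = 64.0/11.2 = 5.7143; K_W = (4C−1)/(4C−4)+0.615/C = 1.2667
τ_max = K_W·8FD/(πd³) = 1.2667·316.84 = 401.35 MPa
τ_max ≤ 527 MPa → acceptable

(a) 7 coils; (b) YES, τ_max = 401 MPa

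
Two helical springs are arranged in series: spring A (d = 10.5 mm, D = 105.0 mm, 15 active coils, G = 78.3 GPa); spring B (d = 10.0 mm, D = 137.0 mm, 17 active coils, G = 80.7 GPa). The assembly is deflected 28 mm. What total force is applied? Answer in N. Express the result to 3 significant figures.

48.3 N

k_A = Gd⁴/(8D³N_a) = (78.3×10³)(10.5⁴)/(8·105.0³·15) = 6.8513 N/mm
k_B = Gd⁴/(8D³N_a) = (80.7×10³)(10.0⁴)/(8·137.0³·17) = 2.3077 N/mm
Series: 1/k_eq = 1/6.8513 + 1/2.3077 = 0.5793; k_eq = 1.7262 N/mm
F = k_eq·δ = 1.7262·28 = 48.334 N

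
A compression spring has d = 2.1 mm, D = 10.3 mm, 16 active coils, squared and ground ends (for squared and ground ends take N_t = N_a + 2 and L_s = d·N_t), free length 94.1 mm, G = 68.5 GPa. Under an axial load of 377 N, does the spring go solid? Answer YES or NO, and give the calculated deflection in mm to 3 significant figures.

k = Gd⁴/(8D³N_a) = (68.5×10³)(2.1⁴)/(8·10.3³·16) = 9.5246 N/mm
N_t = 18; L_s = 2.1·18 = 37.8 mm; δ_solid = L₀ − L_s = 94.1 − 37.8 = 56.3 mm
δ = F/k = 377/9.5246 = 39.582 mm
δ < δ_solid → spring does not go solid

NO, δ = 39.6 mm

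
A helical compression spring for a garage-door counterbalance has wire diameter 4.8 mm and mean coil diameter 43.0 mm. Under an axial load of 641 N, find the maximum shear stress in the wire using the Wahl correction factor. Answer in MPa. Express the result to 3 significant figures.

Spring index C = D/d = 43.0/4.8 = 8.9583
K_W = (4C−1)/(4C−4) + 0.615/C = 34.833/31.833 + 0.0687 = 1.1629
τ₀ = 8FD/(πd³) = 8·641·43.0/(π·4.8³) = 220504/347.44 = 634.66 MPa
τ_max = K·τ₀ = 1.1629 × 634.66 = 738.04 MPa

738 MPa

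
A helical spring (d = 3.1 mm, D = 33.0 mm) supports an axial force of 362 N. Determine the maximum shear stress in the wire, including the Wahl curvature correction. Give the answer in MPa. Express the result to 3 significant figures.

1160 MPa

Spring index C = D/d = 33.0/3.1 = 10.6452
K_W = (4C−1)/(4C−4) + 0.615/C = 41.581/38.581 + 0.0578 = 1.1355
τ₀ = 8FD/(πd³) = 8·362·33.0/(π·3.1³) = 95568/93.591 = 1021.1 MPa
τ_max = K·τ₀ = 1.1355 × 1021.1 = 1159.5 MPa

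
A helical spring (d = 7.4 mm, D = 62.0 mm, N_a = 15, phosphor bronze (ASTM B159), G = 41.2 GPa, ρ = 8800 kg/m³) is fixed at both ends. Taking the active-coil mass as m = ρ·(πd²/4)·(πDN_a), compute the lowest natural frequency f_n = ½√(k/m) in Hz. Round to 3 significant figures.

k = Gd⁴/(8D³N_a) = (41.2×10³)(7.4⁴)/(8·62.0³·15) = 4.3198 N/mm = 4319.8 N/m
Wire length L = πDN_a = π·62.0·15 = 2921.7 mm
m = ρ·(πd²/4)·L = 8800 × 43.008×10⁻⁶ m² × 2.9217 m = 1.1058 kg
f_n = ½√(k/m) = 0.5·√(4319.8/1.1058) = 0.5·√(3906.6) = 31.251 Hz

31.3 Hz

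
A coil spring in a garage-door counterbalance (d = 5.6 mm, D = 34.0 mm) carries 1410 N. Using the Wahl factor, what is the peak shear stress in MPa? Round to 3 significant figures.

868 MPa

Spring index C = D/d = 34.0/5.6 = 6.0714
K_W = (4C−1)/(4C−4) + 0.615/C = 23.286/20.286 + 0.1013 = 1.2492
τ₀ = 8FD/(πd³) = 8·1410·34.0/(π·5.6³) = 383520/551.71 = 695.14 MPa
τ_max = K·τ₀ = 1.2492 × 695.14 = 868.36 MPa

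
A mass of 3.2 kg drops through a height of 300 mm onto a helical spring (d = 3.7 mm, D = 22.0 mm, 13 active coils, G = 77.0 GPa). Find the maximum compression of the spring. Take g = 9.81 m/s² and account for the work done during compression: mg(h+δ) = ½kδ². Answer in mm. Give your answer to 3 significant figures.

k = Gd⁴/(8D³N_a) = (77.0×10³)(3.7⁴)/(8·22.0³·13) = 13.032 N/mm
W = mg = 3.2 × 9.81 = 31.392 N
½kδ² − Wδ − Wh = 0 → δ = (W + √(W² + 2kWh))/k
δ = (31.392 + √(985.46 + 245452))/13.032 = (31.392 + 496.42)/13.032 = 40.503 mm

40.5 mm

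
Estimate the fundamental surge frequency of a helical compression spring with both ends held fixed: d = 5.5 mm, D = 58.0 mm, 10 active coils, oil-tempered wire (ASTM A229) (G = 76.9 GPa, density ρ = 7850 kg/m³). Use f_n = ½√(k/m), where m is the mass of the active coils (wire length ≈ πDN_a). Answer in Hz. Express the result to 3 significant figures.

k = Gd⁴/(8D³N_a) = (76.9×10³)(5.5⁴)/(8·58.0³·10) = 4.5082 N/mm = 4508.2 N/m
Wire length L = πDN_a = π·58.0·10 = 1822.1 mm
m = ρ·(πd²/4)·L = 7850 × 23.758×10⁻⁶ m² × 1.8221 m = 0.33983 kg
f_n = ½√(k/m) = 0.5·√(4508.2/0.33983) = 0.5·√(13266) = 57.589 Hz

57.6 Hz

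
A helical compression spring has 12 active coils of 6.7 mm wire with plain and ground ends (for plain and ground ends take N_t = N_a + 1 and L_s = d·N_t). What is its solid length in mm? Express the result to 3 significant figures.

plain and ground ends: N_t = N_a + 1 = 12 + 1 = 13
L_s = d·N_t = 6.7 × 13 = 87.1 mm

87.1 mm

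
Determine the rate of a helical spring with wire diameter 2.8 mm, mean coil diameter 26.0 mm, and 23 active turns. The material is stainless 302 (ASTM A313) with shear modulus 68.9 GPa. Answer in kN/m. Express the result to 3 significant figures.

k = Gd⁴/(8D³N_a) = (68.9×10³ × 2.8⁴) / (8 × 26.0³ × 23)
  = 4.23498e+06 / 3.23398e+06 = 1.3095 N/mm

1.31 kN/m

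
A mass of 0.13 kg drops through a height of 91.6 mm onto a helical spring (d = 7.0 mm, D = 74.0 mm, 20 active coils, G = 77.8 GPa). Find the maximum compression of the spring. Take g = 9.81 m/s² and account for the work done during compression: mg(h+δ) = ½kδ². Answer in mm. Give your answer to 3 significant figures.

9.46 mm

k = Gd⁴/(8D³N_a) = (77.8×10³)(7.0⁴)/(8·74.0³·20) = 2.8811 N/mm
W = mg = 0.13 × 9.81 = 1.2753 N
½kδ² − Wδ − Wh = 0 → δ = (W + √(W² + 2kWh))/k
δ = (1.2753 + √(1.6264 + 673.123))/2.8811 = (1.2753 + 25.976)/2.8811 = 9.4587 mm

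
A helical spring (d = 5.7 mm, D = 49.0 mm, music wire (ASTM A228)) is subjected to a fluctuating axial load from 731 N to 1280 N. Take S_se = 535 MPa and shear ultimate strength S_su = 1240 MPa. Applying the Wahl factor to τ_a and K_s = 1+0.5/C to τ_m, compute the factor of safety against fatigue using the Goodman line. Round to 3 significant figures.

C = D/d = 49.0/5.7 = 8.5965; K_W = (4C−1)/(4C−4)+0.615/C = 1.1703; K_s = 1+0.5/C = 1.0582
F_a = (F_max−F_min)/2 = 274.5 N; F_m = (F_max+F_min)/2 = 1005.5 N
τ_a = K_W·8F_aD/(πd³) = 1.1703 × 184.95 = 216.44 MPa
τ_m = K_s·8F_mD/(πd³) = 1.0582 × 677.48 = 716.88 MPa
Goodman: 1/n_f = τ_a/S_se + τ_m/S_su = 216.44/535 + 716.88/1240 = 0.40456 + 0.57813 = 0.98269
n_f = 1/0.98269 = 1.018

1.02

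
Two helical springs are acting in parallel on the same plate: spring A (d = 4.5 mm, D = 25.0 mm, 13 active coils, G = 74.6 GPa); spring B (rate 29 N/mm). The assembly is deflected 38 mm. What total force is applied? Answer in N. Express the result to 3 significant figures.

1820 N

k_A = Gd⁴/(8D³N_a) = (74.6×10³)(4.5⁴)/(8·25.0³·13) = 18.825 N/mm
Parallel: k_eq = 18.825 + 29 = 47.825 N/mm
F = k_eq·δ = 47.825·38 = 1817.4 N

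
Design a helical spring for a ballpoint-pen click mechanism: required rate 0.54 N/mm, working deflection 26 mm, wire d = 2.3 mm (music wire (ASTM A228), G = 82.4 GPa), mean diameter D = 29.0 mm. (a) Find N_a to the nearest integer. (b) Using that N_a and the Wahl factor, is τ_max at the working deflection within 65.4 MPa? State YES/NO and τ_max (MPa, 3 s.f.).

N_a = Gd⁴/(8D³k) = (82.4×10³)(2.3⁴)/(8·29.0³·0.54) = 21.89 → N_a = 22
Actual rate k = Gd⁴/(8D³·22) = 0.53719 N/mm
Working load F = kδ = 0.53719·26 = 13.967 N
C = 29.0/2.3 = 12.6087; K_W = (4C−1)/(4C−4)+0.615/C = 1.1134
τ_max = K_W·8FD/(πd³) = 1.1134·84.773 = 94.385 MPa
τ_max > 65.4 MPa → exceeds allowable

(a) 22 coils; (b) NO, τ_max = 94.4 MPa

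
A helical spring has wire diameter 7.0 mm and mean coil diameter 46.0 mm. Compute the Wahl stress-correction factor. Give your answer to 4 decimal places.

1.2282

C = D/d = 46.0/7.0 = 6.5714
K_W = (4C−1)/(4C−4) + 0.615/C = 25.286/22.286 + 0.0936 = 1.2282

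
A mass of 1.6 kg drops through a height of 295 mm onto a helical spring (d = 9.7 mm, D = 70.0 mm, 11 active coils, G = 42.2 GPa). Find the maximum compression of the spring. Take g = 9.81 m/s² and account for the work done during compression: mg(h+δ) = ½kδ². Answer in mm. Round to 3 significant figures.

k = Gd⁴/(8D³N_a) = (42.2×10³)(9.7⁴)/(8·70.0³·11) = 12.377 N/mm
W = mg = 1.6 × 9.81 = 15.696 N
½kδ² − Wδ − Wh = 0 → δ = (W + √(W² + 2kWh))/k
δ = (15.696 + √(246.36 + 114621))/12.377 = (15.696 + 338.92)/12.377 = 28.651 mm

28.7 mm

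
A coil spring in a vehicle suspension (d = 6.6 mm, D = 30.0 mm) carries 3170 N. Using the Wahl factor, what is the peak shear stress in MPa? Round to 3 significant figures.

1130 MPa

Spring index C = D/d = 30.0/6.6 = 4.5455
K_W = (4C−1)/(4C−4) + 0.615/C = 17.182/14.182 + 0.1353 = 1.3468
τ₀ = 8FD/(πd³) = 8·3170·30.0/(π·6.6³) = 760800/903.2 = 842.34 MPa
τ_max = K·τ₀ = 1.3468 × 842.34 = 1134.5 MPa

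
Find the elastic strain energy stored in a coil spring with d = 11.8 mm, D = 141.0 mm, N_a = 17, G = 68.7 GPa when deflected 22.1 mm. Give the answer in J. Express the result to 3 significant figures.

0.853 J

k = Gd⁴/(8D³N_a) = (68.7×10³)(11.8⁴)/(8·141.0³·17) = 3.4937 N/mm
U = ½kδ² = 0.5 × 3.4937 × 22.1² = 853.18 N·mm = 0.85318 J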